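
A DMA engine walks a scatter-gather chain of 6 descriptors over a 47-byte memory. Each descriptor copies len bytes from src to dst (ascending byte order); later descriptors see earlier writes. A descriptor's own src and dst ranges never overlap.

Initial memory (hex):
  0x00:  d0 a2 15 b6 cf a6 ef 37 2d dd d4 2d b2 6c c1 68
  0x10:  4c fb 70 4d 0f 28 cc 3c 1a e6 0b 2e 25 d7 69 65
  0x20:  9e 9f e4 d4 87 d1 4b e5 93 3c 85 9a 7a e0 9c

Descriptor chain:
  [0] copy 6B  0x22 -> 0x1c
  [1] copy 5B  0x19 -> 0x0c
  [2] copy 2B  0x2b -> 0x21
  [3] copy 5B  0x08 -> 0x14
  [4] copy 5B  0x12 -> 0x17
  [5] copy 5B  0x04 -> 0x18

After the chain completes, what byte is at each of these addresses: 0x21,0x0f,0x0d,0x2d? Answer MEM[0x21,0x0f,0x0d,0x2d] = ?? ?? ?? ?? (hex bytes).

MEM[0x21,0x0f,0x0d,0x2d] = 9a e4 0b e0

  after D0: wrote 6B at 0x1c = e4d487d14be5
  after D1: wrote 5B at 0x0c = e60b2ee4d4
  after D2: wrote 2B at 0x21 = 9a7a
  after D3: wrote 5B at 0x14 = 2dddd42de6
  after D4: wrote 5B at 0x17 = 704d2dddd4
  after D5: wrote 5B at 0x18 = cfa6ef372d
query mem[0x21]=0x9a, mem[0x0f]=0xe4, mem[0x0d]=0x0b, mem[0x2d]=0xe0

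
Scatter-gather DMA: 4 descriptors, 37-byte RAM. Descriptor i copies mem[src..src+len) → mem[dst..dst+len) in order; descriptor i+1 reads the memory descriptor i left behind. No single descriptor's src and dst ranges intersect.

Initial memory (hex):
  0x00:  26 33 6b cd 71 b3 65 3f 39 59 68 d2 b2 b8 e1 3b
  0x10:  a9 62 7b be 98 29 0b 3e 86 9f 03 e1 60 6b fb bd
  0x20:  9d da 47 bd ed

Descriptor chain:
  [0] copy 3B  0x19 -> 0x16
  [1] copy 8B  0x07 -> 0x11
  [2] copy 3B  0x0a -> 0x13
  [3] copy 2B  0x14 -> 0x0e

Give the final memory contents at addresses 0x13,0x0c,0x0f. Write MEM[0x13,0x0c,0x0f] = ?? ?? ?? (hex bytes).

MEM[0x13,0x0c,0x0f] = 68 b2 b2

  after D0: wrote 3B at 0x16 = 9f03e1
  after D1: wrote 8B at 0x11 = 3f395968d2b2b8e1
  after D2: wrote 3B at 0x13 = 68d2b2
  after D3: wrote 2B at 0x0e = d2b2
query mem[0x13]=0x68, mem[0x0c]=0xb2, mem[0x0f]=0xb2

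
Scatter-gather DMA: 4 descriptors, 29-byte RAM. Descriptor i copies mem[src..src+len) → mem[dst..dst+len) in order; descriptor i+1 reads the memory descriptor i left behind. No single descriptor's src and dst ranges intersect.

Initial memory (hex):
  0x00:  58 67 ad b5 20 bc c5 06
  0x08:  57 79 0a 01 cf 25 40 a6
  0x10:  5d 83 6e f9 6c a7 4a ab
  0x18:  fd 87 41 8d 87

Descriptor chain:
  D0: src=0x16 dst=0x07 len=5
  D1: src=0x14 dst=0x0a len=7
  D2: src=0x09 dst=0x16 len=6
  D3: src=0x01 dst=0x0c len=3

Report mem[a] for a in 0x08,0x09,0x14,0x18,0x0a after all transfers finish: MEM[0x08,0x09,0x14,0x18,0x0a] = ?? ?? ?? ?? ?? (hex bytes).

MEM[0x08,0x09,0x14,0x18,0x0a] = ab fd 6c a7 6c

#0 dst[0x07+5] := {0x4a,0xab,0xfd,0x87,0x41}
#1 dst[0x0a+7] := {0x6c,0xa7,0x4a,0xab,0xfd,0x87,0x41}
#2 dst[0x16+6] := {0xfd,0x6c,0xa7,0x4a,0xab,0xfd}
#3 dst[0x0c+3] := {0x67,0xad,0xb5}
query mem[0x08]=0xab, mem[0x09]=0xfd, mem[0x14]=0x6c, mem[0x18]=0xa7, mem[0x0a]=0x6c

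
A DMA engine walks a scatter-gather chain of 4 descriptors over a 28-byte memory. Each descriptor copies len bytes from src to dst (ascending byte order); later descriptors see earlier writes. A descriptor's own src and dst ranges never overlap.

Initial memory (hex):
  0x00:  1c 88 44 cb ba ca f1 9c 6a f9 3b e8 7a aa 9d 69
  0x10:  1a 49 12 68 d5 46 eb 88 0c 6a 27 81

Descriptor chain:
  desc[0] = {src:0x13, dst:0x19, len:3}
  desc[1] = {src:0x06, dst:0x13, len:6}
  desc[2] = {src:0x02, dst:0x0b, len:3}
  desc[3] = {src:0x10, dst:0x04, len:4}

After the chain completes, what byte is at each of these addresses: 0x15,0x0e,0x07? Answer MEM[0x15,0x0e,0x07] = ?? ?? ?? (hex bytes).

MEM[0x15,0x0e,0x07] = 6a 9d f1

  after D0: wrote 3B at 0x19 = 68d546
  after D1: wrote 6B at 0x13 = f19c6af93be8
  after D2: wrote 3B at 0x0b = 44cbba
  after D3: wrote 4B at 0x04 = 1a4912f1
query mem[0x15]=0x6a, mem[0x0e]=0x9d, mem[0x07]=0xf1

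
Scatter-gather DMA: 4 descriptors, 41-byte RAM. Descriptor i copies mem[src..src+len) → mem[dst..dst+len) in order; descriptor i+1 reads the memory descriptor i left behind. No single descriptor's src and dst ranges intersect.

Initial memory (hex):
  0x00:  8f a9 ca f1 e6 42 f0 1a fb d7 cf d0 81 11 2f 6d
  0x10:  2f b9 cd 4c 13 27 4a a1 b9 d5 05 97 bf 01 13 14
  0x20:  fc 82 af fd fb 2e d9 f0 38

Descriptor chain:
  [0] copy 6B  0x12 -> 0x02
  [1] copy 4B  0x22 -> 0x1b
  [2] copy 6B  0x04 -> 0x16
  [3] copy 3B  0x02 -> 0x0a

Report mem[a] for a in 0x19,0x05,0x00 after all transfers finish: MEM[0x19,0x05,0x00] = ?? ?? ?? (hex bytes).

MEM[0x19,0x05,0x00] = a1 27 8f

D0: mem[0x02..0x07] <- [cd 4c 13 27 4a a1]
D1: mem[0x1b..0x1e] <- [af fd fb 2e]
D2: mem[0x16..0x1b] <- [13 27 4a a1 fb d7]
D3: mem[0x0a..0x0c] <- [cd 4c 13]
query mem[0x19]=0xa1, mem[0x05]=0x27, mem[0x00]=0x8f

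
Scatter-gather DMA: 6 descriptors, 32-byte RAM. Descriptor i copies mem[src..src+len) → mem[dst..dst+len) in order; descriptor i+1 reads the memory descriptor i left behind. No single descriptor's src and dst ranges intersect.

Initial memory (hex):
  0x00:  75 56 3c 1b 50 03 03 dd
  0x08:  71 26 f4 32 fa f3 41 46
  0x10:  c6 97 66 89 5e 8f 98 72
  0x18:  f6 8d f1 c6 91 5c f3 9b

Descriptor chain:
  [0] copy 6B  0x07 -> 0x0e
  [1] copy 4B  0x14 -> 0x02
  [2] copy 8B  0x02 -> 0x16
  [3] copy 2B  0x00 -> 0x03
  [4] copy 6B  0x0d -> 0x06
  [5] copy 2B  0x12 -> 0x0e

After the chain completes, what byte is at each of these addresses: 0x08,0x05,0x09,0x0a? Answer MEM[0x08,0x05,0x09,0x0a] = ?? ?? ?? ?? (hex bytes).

#0 dst[0x0e+6] := {0xdd,0x71,0x26,0xf4,0x32,0xfa}
#1 dst[0x02+4] := {0x5e,0x8f,0x98,0x72}
#2 dst[0x16+8] := {0x5e,0x8f,0x98,0x72,0x03,0xdd,0x71,0x26}
#3 dst[0x03+2] := {0x75,0x56}
#4 dst[0x06+6] := {0xf3,0xdd,0x71,0x26,0xf4,0x32}
#5 dst[0x0e+2] := {0x32,0xfa}
query mem[0x08]=0x71, mem[0x05]=0x72, mem[0x09]=0x26, mem[0x0a]=0xf4

MEM[0x08,0x05,0x09,0x0a] = 71 72 26 f4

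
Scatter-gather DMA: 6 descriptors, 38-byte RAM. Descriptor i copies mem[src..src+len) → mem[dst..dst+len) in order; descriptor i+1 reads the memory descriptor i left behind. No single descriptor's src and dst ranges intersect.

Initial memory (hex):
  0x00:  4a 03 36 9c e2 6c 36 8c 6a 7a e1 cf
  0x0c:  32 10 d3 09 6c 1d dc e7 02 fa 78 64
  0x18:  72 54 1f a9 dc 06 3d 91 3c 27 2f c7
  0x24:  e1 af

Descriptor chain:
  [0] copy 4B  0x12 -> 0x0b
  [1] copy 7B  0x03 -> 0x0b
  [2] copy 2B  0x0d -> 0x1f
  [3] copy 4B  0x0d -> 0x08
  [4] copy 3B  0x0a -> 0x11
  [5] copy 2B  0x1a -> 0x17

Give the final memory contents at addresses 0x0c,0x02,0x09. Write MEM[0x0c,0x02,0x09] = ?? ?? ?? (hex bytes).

[0] 0x12->0x0b len=4 : dc e7 02 fa
[1] 0x03->0x0b len=7 : 9c e2 6c 36 8c 6a 7a
[2] 0x0d->0x1f len=2 : 6c 36
[3] 0x0d->0x08 len=4 : 6c 36 8c 6a
[4] 0x0a->0x11 len=3 : 8c 6a e2
[5] 0x1a->0x17 len=2 : 1f a9
query mem[0x0c]=0xe2, mem[0x02]=0x36, mem[0x09]=0x36

MEM[0x0c,0x02,0x09] = e2 36 36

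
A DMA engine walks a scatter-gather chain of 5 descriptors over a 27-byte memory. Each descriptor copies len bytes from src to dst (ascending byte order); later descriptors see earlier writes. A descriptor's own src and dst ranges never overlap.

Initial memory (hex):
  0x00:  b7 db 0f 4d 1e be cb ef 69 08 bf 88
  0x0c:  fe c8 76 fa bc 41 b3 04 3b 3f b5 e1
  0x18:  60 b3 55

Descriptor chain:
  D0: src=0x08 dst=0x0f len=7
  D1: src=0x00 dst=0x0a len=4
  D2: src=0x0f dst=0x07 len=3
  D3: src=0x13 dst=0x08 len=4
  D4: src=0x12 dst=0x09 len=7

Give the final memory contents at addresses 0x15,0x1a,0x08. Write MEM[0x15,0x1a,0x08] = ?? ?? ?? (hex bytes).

MEM[0x15,0x1a,0x08] = 76 55 fe

[0] 0x08->0x0f len=7 : 69 08 bf 88 fe c8 76
[1] 0x00->0x0a len=4 : b7 db 0f 4d
[2] 0x0f->0x07 len=3 : 69 08 bf
[3] 0x13->0x08 len=4 : fe c8 76 b5
[4] 0x12->0x09 len=7 : 88 fe c8 76 b5 e1 60
query mem[0x15]=0x76, mem[0x1a]=0x55, mem[0x08]=0xfe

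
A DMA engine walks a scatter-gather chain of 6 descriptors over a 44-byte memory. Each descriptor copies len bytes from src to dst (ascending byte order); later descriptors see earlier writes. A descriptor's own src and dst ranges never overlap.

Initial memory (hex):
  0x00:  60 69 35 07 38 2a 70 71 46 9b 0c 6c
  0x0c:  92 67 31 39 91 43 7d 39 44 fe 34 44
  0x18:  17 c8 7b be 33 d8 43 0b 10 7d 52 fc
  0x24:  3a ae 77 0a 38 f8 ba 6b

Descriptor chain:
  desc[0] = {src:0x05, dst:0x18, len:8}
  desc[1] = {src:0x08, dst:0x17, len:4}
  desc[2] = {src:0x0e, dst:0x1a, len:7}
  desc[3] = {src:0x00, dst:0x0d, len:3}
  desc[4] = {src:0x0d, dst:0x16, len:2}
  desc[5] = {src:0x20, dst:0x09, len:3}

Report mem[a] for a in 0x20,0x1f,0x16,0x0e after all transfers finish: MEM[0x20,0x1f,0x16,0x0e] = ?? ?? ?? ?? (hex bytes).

MEM[0x20,0x1f,0x16,0x0e] = 44 39 60 69

[0] 0x05->0x18 len=8 : 2a 70 71 46 9b 0c 6c 92
[1] 0x08->0x17 len=4 : 46 9b 0c 6c
[2] 0x0e->0x1a len=7 : 31 39 91 43 7d 39 44
[3] 0x00->0x0d len=3 : 60 69 35
[4] 0x0d->0x16 len=2 : 60 69
[5] 0x20->0x09 len=3 : 44 7d 52
query mem[0x20]=0x44, mem[0x1f]=0x39, mem[0x16]=0x60, mem[0x0e]=0x69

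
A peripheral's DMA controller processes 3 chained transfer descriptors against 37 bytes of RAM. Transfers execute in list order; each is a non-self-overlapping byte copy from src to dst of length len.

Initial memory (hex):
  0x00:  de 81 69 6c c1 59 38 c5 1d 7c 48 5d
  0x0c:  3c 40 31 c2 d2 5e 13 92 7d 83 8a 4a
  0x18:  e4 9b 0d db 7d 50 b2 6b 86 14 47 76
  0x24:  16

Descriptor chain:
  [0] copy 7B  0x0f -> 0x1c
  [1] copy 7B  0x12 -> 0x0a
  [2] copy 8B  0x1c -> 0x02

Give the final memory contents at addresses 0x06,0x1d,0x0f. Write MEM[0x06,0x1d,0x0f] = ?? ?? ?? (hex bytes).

MEM[0x06,0x1d,0x0f] = 92 d2 4a

D0: mem[0x1c..0x22] <- [c2 d2 5e 13 92 7d 83]
D1: mem[0x0a..0x10] <- [13 92 7d 83 8a 4a e4]
D2: mem[0x02..0x09] <- [c2 d2 5e 13 92 7d 83 76]
query mem[0x06]=0x92, mem[0x1d]=0xd2, mem[0x0f]=0x4a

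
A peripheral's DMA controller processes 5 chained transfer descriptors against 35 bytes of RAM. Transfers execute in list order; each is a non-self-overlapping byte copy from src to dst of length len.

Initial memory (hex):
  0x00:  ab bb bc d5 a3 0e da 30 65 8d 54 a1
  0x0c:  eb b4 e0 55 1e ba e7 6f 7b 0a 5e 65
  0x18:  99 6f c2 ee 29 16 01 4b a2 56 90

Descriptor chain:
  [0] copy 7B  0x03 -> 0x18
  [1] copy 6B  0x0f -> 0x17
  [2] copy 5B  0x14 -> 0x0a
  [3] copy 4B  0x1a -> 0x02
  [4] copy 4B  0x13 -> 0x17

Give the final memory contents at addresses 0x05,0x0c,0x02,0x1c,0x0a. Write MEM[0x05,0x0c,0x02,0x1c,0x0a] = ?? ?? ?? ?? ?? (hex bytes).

#0 dst[0x18+7] := {0xd5,0xa3,0x0e,0xda,0x30,0x65,0x8d}
#1 dst[0x17+6] := {0x55,0x1e,0xba,0xe7,0x6f,0x7b}
#2 dst[0x0a+5] := {0x7b,0x0a,0x5e,0x55,0x1e}
#3 dst[0x02+4] := {0xe7,0x6f,0x7b,0x65}
#4 dst[0x17+4] := {0x6f,0x7b,0x0a,0x5e}
query mem[0x05]=0x65, mem[0x0c]=0x5e, mem[0x02]=0xe7, mem[0x1c]=0x7b, mem[0x0a]=0x7b

MEM[0x05,0x0c,0x02,0x1c,0x0a] = 65 5e e7 7b 7b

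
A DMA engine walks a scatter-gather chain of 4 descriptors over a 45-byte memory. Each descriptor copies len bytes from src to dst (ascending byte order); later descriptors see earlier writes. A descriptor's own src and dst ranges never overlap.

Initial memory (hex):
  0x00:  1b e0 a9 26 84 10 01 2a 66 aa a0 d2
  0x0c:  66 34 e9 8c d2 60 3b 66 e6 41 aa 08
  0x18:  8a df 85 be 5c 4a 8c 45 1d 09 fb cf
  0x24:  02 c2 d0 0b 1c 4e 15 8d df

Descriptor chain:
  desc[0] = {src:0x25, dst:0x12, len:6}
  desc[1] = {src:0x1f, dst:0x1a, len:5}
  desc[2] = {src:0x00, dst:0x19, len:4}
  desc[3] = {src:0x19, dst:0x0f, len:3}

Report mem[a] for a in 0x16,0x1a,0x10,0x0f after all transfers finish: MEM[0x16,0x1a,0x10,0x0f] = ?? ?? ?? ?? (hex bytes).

[0] 0x25->0x12 len=6 : c2 d0 0b 1c 4e 15
[1] 0x1f->0x1a len=5 : 45 1d 09 fb cf
[2] 0x00->0x19 len=4 : 1b e0 a9 26
[3] 0x19->0x0f len=3 : 1b e0 a9
query mem[0x16]=0x4e, mem[0x1a]=0xe0, mem[0x10]=0xe0, mem[0x0f]=0x1b

MEM[0x16,0x1a,0x10,0x0f] = 4e e0 e0 1b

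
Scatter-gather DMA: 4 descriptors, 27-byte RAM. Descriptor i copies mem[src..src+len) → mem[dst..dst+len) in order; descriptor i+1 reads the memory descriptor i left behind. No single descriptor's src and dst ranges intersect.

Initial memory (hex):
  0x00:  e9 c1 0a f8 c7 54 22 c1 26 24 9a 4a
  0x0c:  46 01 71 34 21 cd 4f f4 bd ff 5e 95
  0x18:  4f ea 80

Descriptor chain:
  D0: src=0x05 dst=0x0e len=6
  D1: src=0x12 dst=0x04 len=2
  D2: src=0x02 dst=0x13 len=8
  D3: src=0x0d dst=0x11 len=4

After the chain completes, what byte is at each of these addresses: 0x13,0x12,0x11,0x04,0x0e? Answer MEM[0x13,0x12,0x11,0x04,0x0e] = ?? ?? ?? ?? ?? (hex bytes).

MEM[0x13,0x12,0x11,0x04,0x0e] = 22 54 01 24 54

D0: mem[0x0e..0x13] <- [54 22 c1 26 24 9a]
D1: mem[0x04..0x05] <- [24 9a]
D2: mem[0x13..0x1a] <- [0a f8 24 9a 22 c1 26 24]
D3: mem[0x11..0x14] <- [01 54 22 c1]
query mem[0x13]=0x22, mem[0x12]=0x54, mem[0x11]=0x01, mem[0x04]=0x24, mem[0x0e]=0x54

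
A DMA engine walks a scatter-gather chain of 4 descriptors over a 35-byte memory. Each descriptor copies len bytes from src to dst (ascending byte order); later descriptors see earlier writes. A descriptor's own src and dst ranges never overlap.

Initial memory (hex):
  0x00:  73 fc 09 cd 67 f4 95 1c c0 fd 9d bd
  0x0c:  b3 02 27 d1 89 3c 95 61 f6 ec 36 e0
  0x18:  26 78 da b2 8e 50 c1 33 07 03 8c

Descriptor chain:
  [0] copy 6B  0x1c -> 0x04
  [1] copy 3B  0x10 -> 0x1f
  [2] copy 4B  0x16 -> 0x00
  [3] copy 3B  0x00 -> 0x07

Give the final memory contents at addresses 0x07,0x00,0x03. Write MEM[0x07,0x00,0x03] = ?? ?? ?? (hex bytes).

MEM[0x07,0x00,0x03] = 36 36 78

D0: mem[0x04..0x09] <- [8e 50 c1 33 07 03]
D1: mem[0x1f..0x21] <- [89 3c 95]
D2: mem[0x00..0x03] <- [36 e0 26 78]
D3: mem[0x07..0x09] <- [36 e0 26]
query mem[0x07]=0x36, mem[0x00]=0x36, mem[0x03]=0x78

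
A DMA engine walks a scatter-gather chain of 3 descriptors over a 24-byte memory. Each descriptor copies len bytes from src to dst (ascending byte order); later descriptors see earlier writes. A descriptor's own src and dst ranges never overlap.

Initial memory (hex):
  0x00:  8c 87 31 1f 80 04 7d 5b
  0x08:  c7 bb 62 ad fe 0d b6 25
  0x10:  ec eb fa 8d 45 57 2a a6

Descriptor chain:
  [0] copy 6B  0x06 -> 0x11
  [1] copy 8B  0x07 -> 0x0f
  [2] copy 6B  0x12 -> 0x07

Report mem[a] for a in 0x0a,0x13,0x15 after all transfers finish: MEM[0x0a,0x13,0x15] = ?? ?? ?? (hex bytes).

MEM[0x0a,0x13,0x15] = 0d ad 0d

[0] 0x06->0x11 len=6 : 7d 5b c7 bb 62 ad
[1] 0x07->0x0f len=8 : 5b c7 bb 62 ad fe 0d b6
[2] 0x12->0x07 len=6 : 62 ad fe 0d b6 a6
query mem[0x0a]=0x0d, mem[0x13]=0xad, mem[0x15]=0x0d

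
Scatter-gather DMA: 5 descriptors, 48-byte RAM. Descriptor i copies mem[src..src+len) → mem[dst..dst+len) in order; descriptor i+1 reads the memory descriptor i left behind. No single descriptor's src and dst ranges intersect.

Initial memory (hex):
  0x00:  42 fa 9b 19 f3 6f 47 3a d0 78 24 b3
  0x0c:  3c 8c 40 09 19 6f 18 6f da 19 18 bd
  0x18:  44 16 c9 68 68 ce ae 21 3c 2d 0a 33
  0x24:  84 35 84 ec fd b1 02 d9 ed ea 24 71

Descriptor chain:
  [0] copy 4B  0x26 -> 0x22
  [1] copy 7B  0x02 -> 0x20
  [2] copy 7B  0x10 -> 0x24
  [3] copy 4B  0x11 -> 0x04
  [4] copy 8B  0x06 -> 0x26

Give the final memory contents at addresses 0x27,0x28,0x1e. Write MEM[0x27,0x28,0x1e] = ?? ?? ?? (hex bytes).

MEM[0x27,0x28,0x1e] = da d0 ae

D0: mem[0x22..0x25] <- [84 ec fd b1]
D1: mem[0x20..0x26] <- [9b 19 f3 6f 47 3a d0]
D2: mem[0x24..0x2a] <- [19 6f 18 6f da 19 18]
D3: mem[0x04..0x07] <- [6f 18 6f da]
D4: mem[0x26..0x2d] <- [6f da d0 78 24 b3 3c 8c]
query mem[0x27]=0xda, mem[0x28]=0xd0, mem[0x1e]=0xae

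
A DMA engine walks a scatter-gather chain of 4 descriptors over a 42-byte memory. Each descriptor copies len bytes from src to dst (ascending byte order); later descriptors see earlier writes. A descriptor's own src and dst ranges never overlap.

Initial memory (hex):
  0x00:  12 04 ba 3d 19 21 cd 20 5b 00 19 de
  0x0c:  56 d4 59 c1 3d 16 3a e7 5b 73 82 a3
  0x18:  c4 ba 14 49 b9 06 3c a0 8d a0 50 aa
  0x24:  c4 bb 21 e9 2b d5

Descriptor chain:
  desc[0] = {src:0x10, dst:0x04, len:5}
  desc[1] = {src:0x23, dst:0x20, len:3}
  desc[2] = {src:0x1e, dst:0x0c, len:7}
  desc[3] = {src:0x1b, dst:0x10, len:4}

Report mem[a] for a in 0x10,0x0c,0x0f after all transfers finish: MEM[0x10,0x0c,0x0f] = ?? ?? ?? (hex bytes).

  after D0: wrote 5B at 0x04 = 3d163ae75b
  after D1: wrote 3B at 0x20 = aac4bb
  after D2: wrote 7B at 0x0c = 3ca0aac4bbaac4
  after D3: wrote 4B at 0x10 = 49b9063c
query mem[0x10]=0x49, mem[0x0c]=0x3c, mem[0x0f]=0xc4

MEM[0x10,0x0c,0x0f] = 49 3c c4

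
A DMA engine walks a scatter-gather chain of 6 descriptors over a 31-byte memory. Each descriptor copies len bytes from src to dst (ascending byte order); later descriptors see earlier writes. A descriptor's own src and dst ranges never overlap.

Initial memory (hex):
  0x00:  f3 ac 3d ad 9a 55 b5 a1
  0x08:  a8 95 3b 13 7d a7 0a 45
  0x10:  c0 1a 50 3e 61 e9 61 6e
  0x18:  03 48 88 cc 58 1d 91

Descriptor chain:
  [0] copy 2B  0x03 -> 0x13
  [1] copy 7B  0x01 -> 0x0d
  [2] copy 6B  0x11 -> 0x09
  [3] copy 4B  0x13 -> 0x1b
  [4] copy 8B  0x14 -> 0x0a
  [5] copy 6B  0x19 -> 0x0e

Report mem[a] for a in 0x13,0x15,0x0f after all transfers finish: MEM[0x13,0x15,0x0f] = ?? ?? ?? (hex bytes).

MEM[0x13,0x15,0x0f] = 61 e9 88

D0: mem[0x13..0x14] <- [ad 9a]
D1: mem[0x0d..0x13] <- [ac 3d ad 9a 55 b5 a1]
D2: mem[0x09..0x0e] <- [55 b5 a1 9a e9 61]
D3: mem[0x1b..0x1e] <- [a1 9a e9 61]
D4: mem[0x0a..0x11] <- [9a e9 61 6e 03 48 88 a1]
D5: mem[0x0e..0x13] <- [48 88 a1 9a e9 61]
query mem[0x13]=0x61, mem[0x15]=0xe9, mem[0x0f]=0x88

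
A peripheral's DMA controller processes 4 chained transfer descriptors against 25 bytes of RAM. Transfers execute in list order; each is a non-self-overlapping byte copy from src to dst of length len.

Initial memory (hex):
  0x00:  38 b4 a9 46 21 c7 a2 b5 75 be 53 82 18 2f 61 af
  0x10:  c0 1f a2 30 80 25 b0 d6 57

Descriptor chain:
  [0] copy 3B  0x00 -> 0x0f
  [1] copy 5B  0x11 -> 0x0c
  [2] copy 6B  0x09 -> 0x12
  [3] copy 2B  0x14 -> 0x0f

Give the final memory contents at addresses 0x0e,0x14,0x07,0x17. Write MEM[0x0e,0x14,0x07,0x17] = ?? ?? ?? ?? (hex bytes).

MEM[0x0e,0x14,0x07,0x17] = 30 82 b5 30

[0] 0x00->0x0f len=3 : 38 b4 a9
[1] 0x11->0x0c len=5 : a9 a2 30 80 25
[2] 0x09->0x12 len=6 : be 53 82 a9 a2 30
[3] 0x14->0x0f len=2 : 82 a9
query mem[0x0e]=0x30, mem[0x14]=0x82, mem[0x07]=0xb5, mem[0x17]=0x30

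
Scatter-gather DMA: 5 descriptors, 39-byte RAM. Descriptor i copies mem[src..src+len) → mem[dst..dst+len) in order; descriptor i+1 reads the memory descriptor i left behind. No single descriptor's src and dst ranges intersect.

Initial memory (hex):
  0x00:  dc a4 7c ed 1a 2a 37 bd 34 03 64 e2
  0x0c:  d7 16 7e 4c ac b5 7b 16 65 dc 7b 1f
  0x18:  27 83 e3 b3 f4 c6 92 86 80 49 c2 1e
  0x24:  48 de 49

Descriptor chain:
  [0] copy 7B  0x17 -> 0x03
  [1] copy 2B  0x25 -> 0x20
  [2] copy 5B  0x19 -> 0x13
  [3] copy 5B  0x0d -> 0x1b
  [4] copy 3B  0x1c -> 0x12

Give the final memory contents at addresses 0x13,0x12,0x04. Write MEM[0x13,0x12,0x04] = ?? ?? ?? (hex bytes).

MEM[0x13,0x12,0x04] = 4c 7e 27

D0: mem[0x03..0x09] <- [1f 27 83 e3 b3 f4 c6]
D1: mem[0x20..0x21] <- [de 49]
D2: mem[0x13..0x17] <- [83 e3 b3 f4 c6]
D3: mem[0x1b..0x1f] <- [16 7e 4c ac b5]
D4: mem[0x12..0x14] <- [7e 4c ac]
query mem[0x13]=0x4c, mem[0x12]=0x7e, mem[0x04]=0x27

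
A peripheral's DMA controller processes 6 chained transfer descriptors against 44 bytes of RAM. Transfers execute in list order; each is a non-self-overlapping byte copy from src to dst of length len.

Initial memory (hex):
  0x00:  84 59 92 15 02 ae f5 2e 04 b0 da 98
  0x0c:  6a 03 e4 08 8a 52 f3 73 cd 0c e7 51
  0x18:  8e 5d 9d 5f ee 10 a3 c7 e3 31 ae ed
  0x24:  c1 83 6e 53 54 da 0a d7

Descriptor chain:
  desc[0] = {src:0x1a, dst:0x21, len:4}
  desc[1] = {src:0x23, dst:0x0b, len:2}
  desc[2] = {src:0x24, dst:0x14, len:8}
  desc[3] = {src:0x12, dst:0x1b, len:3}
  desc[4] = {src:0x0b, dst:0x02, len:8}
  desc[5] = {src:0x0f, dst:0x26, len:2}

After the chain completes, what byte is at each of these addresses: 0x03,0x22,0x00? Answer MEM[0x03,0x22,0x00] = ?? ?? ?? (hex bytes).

MEM[0x03,0x22,0x00] = 10 5f 84

[0] 0x1a->0x21 len=4 : 9d 5f ee 10
[1] 0x23->0x0b len=2 : ee 10
[2] 0x24->0x14 len=8 : 10 83 6e 53 54 da 0a d7
[3] 0x12->0x1b len=3 : f3 73 10
[4] 0x0b->0x02 len=8 : ee 10 03 e4 08 8a 52 f3
[5] 0x0f->0x26 len=2 : 08 8a
query mem[0x03]=0x10, mem[0x22]=0x5f, mem[0x00]=0x84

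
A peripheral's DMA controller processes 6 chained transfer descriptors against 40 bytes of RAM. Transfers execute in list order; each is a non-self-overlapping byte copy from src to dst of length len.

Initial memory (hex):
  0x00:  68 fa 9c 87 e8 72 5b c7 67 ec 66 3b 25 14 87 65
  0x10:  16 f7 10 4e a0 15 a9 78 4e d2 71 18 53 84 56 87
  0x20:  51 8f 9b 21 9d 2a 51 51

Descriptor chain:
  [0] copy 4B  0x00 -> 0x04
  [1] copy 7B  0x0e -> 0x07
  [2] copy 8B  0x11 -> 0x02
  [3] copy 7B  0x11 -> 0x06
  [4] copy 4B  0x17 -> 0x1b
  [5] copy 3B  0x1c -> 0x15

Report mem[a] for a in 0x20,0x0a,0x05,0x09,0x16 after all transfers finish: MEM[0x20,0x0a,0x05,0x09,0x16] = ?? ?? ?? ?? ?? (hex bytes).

MEM[0x20,0x0a,0x05,0x09,0x16] = 51 15 a0 a0 d2

D0: mem[0x04..0x07] <- [68 fa 9c 87]
D1: mem[0x07..0x0d] <- [87 65 16 f7 10 4e a0]
D2: mem[0x02..0x09] <- [f7 10 4e a0 15 a9 78 4e]
D3: mem[0x06..0x0c] <- [f7 10 4e a0 15 a9 78]
D4: mem[0x1b..0x1e] <- [78 4e d2 71]
D5: mem[0x15..0x17] <- [4e d2 71]
query mem[0x20]=0x51, mem[0x0a]=0x15, mem[0x05]=0xa0, mem[0x09]=0xa0, mem[0x16]=0xd2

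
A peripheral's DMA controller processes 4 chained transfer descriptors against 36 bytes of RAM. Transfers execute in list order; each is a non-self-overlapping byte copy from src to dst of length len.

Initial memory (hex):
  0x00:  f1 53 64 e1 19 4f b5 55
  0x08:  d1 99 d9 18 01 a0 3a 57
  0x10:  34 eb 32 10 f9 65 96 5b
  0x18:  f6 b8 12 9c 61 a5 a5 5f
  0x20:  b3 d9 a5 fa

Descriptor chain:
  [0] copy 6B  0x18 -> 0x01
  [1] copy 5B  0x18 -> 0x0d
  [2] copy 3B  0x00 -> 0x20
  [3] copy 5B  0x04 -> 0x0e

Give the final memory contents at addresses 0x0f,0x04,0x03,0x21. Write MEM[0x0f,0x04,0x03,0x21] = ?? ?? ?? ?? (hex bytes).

MEM[0x0f,0x04,0x03,0x21] = 61 9c 12 f6

#0 dst[0x01+6] := {0xf6,0xb8,0x12,0x9c,0x61,0xa5}
#1 dst[0x0d+5] := {0xf6,0xb8,0x12,0x9c,0x61}
#2 dst[0x20+3] := {0xf1,0xf6,0xb8}
#3 dst[0x0e+5] := {0x9c,0x61,0xa5,0x55,0xd1}
query mem[0x0f]=0x61, mem[0x04]=0x9c, mem[0x03]=0x12, mem[0x21]=0xf6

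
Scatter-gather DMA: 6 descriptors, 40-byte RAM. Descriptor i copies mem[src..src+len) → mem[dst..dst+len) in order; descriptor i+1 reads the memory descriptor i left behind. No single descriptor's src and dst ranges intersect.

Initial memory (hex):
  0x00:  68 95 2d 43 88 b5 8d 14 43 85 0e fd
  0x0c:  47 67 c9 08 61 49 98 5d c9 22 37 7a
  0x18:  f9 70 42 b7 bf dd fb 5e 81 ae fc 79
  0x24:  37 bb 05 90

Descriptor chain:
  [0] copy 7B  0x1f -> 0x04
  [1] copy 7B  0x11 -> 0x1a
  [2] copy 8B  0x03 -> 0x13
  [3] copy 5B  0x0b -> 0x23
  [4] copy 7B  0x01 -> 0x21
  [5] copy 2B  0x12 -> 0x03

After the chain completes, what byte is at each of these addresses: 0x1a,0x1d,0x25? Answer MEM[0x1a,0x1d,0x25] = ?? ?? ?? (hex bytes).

#0 dst[0x04+7] := {0x5e,0x81,0xae,0xfc,0x79,0x37,0xbb}
#1 dst[0x1a+7] := {0x49,0x98,0x5d,0xc9,0x22,0x37,0x7a}
#2 dst[0x13+8] := {0x43,0x5e,0x81,0xae,0xfc,0x79,0x37,0xbb}
#3 dst[0x23+5] := {0xfd,0x47,0x67,0xc9,0x08}
#4 dst[0x21+7] := {0x95,0x2d,0x43,0x5e,0x81,0xae,0xfc}
#5 dst[0x03+2] := {0x98,0x43}
query mem[0x1a]=0xbb, mem[0x1d]=0xc9, mem[0x25]=0x81

MEM[0x1a,0x1d,0x25] = bb c9 81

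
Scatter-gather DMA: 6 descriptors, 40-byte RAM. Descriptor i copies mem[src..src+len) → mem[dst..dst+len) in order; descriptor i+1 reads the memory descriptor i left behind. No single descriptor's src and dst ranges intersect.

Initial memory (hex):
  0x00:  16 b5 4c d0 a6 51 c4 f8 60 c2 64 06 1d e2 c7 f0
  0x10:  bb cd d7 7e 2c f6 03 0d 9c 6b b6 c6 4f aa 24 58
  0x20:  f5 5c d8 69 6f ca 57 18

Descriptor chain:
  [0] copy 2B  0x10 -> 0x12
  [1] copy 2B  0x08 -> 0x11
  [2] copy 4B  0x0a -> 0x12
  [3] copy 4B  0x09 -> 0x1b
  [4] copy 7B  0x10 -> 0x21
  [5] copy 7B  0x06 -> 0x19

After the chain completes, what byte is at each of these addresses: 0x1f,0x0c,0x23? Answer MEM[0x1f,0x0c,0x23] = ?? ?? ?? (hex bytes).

MEM[0x1f,0x0c,0x23] = 1d 1d 64

  after D0: wrote 2B at 0x12 = bbcd
  after D1: wrote 2B at 0x11 = 60c2
  after D2: wrote 4B at 0x12 = 64061de2
  after D3: wrote 4B at 0x1b = c264061d
  after D4: wrote 7B at 0x21 = bb6064061de203
  after D5: wrote 7B at 0x19 = c4f860c264061d
query mem[0x1f]=0x1d, mem[0x0c]=0x1d, mem[0x23]=0x64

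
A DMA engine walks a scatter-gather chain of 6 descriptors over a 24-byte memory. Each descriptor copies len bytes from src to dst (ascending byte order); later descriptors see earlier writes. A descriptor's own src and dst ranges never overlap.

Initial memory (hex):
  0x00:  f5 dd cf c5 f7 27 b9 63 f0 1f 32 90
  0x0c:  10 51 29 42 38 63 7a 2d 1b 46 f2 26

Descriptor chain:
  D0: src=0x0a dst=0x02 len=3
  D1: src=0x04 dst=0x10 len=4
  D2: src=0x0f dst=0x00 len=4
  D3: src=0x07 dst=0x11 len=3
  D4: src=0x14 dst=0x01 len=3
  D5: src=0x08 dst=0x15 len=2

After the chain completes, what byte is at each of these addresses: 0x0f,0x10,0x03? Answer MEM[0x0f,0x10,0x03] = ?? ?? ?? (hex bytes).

MEM[0x0f,0x10,0x03] = 42 10 f2

D0: mem[0x02..0x04] <- [32 90 10]
D1: mem[0x10..0x13] <- [10 27 b9 63]
D2: mem[0x00..0x03] <- [42 10 27 b9]
D3: mem[0x11..0x13] <- [63 f0 1f]
D4: mem[0x01..0x03] <- [1b 46 f2]
D5: mem[0x15..0x16] <- [f0 1f]
query mem[0x0f]=0x42, mem[0x10]=0x10, mem[0x03]=0xf2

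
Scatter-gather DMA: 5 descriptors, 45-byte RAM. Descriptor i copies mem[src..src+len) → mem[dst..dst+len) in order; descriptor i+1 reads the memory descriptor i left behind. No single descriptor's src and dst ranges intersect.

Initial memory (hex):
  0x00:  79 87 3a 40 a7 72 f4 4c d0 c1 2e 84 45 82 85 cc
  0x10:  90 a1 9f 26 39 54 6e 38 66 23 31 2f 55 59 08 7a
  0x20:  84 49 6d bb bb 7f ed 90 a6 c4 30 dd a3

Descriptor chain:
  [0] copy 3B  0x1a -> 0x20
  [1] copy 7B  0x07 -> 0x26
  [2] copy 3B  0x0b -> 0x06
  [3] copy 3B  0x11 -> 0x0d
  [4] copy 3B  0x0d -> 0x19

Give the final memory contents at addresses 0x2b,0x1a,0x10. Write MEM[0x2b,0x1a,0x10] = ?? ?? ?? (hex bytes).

MEM[0x2b,0x1a,0x10] = 45 9f 90

  after D0: wrote 3B at 0x20 = 312f55
  after D1: wrote 7B at 0x26 = 4cd0c12e844582
  after D2: wrote 3B at 0x06 = 844582
  after D3: wrote 3B at 0x0d = a19f26
  after D4: wrote 3B at 0x19 = a19f26
query mem[0x2b]=0x45, mem[0x1a]=0x9f, mem[0x10]=0x90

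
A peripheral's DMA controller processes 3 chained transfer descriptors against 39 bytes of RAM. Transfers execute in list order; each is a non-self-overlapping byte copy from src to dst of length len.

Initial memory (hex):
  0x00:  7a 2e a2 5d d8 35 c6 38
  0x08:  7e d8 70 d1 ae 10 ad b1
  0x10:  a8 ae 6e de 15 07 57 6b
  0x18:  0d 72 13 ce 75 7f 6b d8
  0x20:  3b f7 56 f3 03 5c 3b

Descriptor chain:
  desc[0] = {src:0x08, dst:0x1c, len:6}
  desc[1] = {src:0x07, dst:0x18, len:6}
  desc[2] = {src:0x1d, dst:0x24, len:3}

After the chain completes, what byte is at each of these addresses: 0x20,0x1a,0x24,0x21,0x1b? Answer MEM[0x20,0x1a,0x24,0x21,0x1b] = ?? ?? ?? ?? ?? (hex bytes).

MEM[0x20,0x1a,0x24,0x21,0x1b] = ae d8 ae 10 70

#0 dst[0x1c+6] := {0x7e,0xd8,0x70,0xd1,0xae,0x10}
#1 dst[0x18+6] := {0x38,0x7e,0xd8,0x70,0xd1,0xae}
#2 dst[0x24+3] := {0xae,0x70,0xd1}
query mem[0x20]=0xae, mem[0x1a]=0xd8, mem[0x24]=0xae, mem[0x21]=0x10, mem[0x1b]=0x70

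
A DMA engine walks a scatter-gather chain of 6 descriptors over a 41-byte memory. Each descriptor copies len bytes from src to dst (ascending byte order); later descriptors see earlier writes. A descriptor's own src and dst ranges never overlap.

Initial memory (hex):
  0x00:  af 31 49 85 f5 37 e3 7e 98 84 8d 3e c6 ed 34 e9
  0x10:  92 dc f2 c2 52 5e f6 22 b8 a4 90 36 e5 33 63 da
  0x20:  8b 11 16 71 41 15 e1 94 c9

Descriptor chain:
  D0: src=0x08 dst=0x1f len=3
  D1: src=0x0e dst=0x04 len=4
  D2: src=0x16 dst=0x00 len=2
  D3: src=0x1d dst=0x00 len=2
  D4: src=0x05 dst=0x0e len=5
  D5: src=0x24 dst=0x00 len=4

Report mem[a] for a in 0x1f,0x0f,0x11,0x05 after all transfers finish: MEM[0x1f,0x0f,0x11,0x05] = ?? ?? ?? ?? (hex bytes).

MEM[0x1f,0x0f,0x11,0x05] = 98 92 98 e9

[0] 0x08->0x1f len=3 : 98 84 8d
[1] 0x0e->0x04 len=4 : 34 e9 92 dc
[2] 0x16->0x00 len=2 : f6 22
[3] 0x1d->0x00 len=2 : 33 63
[4] 0x05->0x0e len=5 : e9 92 dc 98 84
[5] 0x24->0x00 len=4 : 41 15 e1 94
query mem[0x1f]=0x98, mem[0x0f]=0x92, mem[0x11]=0x98, mem[0x05]=0xe9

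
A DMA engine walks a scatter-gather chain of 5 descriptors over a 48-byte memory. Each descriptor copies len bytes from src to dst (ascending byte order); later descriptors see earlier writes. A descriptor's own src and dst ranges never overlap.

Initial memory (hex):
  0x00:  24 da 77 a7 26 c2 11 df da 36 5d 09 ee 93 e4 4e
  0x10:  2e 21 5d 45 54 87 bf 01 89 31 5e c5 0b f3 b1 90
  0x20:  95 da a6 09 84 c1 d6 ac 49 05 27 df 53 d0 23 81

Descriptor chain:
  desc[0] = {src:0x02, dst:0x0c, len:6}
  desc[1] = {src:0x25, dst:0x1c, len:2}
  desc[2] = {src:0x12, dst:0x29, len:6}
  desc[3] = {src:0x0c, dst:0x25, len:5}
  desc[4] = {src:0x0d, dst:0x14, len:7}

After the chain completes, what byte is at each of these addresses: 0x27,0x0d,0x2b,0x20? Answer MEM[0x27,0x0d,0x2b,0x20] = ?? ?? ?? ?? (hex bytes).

#0 dst[0x0c+6] := {0x77,0xa7,0x26,0xc2,0x11,0xdf}
#1 dst[0x1c+2] := {0xc1,0xd6}
#2 dst[0x29+6] := {0x5d,0x45,0x54,0x87,0xbf,0x01}
#3 dst[0x25+5] := {0x77,0xa7,0x26,0xc2,0x11}
#4 dst[0x14+7] := {0xa7,0x26,0xc2,0x11,0xdf,0x5d,0x45}
query mem[0x27]=0x26, mem[0x0d]=0xa7, mem[0x2b]=0x54, mem[0x20]=0x95

MEM[0x27,0x0d,0x2b,0x20] = 26 a7 54 95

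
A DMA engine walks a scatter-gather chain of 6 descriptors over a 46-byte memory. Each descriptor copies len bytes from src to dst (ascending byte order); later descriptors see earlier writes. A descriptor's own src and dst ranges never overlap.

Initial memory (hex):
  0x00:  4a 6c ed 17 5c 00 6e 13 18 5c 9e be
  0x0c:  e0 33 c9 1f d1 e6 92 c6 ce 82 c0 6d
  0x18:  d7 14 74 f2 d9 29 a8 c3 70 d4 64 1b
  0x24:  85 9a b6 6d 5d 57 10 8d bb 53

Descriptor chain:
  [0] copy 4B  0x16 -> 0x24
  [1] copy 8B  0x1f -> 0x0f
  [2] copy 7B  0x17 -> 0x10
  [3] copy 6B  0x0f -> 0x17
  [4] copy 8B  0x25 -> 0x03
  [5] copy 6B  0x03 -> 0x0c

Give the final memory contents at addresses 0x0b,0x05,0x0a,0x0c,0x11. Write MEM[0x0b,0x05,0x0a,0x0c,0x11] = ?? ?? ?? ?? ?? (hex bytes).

MEM[0x0b,0x05,0x0a,0x0c,0x11] = be 14 bb 6d 10

  after D0: wrote 4B at 0x24 = c06dd714
  after D1: wrote 8B at 0x0f = c370d4641bc06dd7
  after D2: wrote 7B at 0x10 = 6dd71474f2d929
  after D3: wrote 6B at 0x17 = c36dd71474f2
  after D4: wrote 8B at 0x03 = 6dd7145d57108dbb
  after D5: wrote 6B at 0x0c = 6dd7145d5710
query mem[0x0b]=0xbe, mem[0x05]=0x14, mem[0x0a]=0xbb, mem[0x0c]=0x6d, mem[0x11]=0x10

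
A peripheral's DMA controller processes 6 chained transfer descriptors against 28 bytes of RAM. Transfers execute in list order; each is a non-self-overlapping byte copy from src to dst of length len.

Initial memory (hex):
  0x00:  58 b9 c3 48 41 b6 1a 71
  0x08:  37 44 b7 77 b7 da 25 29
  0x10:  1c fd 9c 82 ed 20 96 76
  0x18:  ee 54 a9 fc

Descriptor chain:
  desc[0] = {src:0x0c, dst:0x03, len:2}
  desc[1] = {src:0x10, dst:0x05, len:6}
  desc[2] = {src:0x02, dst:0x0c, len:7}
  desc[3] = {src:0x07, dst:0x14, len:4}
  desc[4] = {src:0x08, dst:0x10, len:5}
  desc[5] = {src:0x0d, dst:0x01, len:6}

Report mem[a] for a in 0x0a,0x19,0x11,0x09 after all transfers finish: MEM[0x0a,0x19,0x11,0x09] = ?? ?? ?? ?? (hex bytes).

MEM[0x0a,0x19,0x11,0x09] = 20 54 ed ed

  after D0: wrote 2B at 0x03 = b7da
  after D1: wrote 6B at 0x05 = 1cfd9c82ed20
  after D2: wrote 7B at 0x0c = c3b7da1cfd9c82
  after D3: wrote 4B at 0x14 = 9c82ed20
  after D4: wrote 5B at 0x10 = 82ed2077c3
  after D5: wrote 6B at 0x01 = b7da1c82ed20
query mem[0x0a]=0x20, mem[0x19]=0x54, mem[0x11]=0xed, mem[0x09]=0xed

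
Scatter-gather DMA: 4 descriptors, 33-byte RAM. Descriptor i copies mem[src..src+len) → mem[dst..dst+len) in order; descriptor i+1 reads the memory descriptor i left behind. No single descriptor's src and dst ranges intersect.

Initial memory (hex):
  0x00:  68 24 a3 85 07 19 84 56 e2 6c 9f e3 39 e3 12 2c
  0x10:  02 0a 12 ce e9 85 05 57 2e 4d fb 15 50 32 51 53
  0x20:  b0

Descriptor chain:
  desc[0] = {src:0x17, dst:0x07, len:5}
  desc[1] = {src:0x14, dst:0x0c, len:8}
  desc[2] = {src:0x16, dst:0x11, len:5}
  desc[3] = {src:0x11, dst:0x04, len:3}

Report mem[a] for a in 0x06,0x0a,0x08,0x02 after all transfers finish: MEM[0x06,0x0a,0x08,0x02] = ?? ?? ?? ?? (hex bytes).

MEM[0x06,0x0a,0x08,0x02] = 2e fb 2e a3

[0] 0x17->0x07 len=5 : 57 2e 4d fb 15
[1] 0x14->0x0c len=8 : e9 85 05 57 2e 4d fb 15
[2] 0x16->0x11 len=5 : 05 57 2e 4d fb
[3] 0x11->0x04 len=3 : 05 57 2e
query mem[0x06]=0x2e, mem[0x0a]=0xfb, mem[0x08]=0x2e, mem[0x02]=0xa3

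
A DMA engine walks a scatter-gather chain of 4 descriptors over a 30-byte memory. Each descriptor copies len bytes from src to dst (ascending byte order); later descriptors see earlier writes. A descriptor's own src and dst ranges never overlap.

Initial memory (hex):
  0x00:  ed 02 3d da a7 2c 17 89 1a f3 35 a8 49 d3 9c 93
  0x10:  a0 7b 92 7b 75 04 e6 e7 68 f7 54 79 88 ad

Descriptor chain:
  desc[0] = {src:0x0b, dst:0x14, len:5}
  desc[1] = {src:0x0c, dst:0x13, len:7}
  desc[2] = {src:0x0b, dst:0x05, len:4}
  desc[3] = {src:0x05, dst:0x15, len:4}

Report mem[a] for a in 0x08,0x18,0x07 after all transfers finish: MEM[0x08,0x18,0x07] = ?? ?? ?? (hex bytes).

MEM[0x08,0x18,0x07] = 9c 9c d3

  after D0: wrote 5B at 0x14 = a849d39c93
  after D1: wrote 7B at 0x13 = 49d39c93a07b92
  after D2: wrote 4B at 0x05 = a849d39c
  after D3: wrote 4B at 0x15 = a849d39c
query mem[0x08]=0x9c, mem[0x18]=0x9c, mem[0x07]=0xd3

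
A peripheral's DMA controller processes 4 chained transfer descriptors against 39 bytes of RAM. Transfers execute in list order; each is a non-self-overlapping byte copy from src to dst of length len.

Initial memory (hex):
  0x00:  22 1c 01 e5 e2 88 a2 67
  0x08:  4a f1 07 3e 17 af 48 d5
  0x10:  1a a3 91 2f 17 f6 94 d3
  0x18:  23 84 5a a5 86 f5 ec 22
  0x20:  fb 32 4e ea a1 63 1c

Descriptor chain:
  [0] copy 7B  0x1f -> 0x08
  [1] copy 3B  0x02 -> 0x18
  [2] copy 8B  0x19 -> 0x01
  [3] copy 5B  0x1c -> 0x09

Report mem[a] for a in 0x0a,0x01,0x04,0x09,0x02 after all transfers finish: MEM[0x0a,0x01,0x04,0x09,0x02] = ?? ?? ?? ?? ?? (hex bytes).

  after D0: wrote 7B at 0x08 = 22fb324eeaa163
  after D1: wrote 3B at 0x18 = 01e5e2
  after D2: wrote 8B at 0x01 = e5e2a586f5ec22fb
  after D3: wrote 5B at 0x09 = 86f5ec22fb
query mem[0x0a]=0xf5, mem[0x01]=0xe5, mem[0x04]=0x86, mem[0x09]=0x86, mem[0x02]=0xe2

MEM[0x0a,0x01,0x04,0x09,0x02] = f5 e5 86 86 e2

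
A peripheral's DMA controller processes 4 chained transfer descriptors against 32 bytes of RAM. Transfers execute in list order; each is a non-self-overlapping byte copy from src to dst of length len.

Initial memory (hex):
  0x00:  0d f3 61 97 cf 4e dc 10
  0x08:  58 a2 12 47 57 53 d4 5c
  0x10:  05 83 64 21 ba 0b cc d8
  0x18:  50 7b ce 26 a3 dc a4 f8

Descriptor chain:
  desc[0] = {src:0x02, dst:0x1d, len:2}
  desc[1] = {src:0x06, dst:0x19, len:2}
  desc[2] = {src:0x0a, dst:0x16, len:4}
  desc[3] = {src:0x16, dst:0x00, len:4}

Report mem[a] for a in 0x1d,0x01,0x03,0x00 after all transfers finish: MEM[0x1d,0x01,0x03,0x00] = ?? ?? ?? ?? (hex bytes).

MEM[0x1d,0x01,0x03,0x00] = 61 47 53 12

[0] 0x02->0x1d len=2 : 61 97
[1] 0x06->0x19 len=2 : dc 10
[2] 0x0a->0x16 len=4 : 12 47 57 53
[3] 0x16->0x00 len=4 : 12 47 57 53
query mem[0x1d]=0x61, mem[0x01]=0x47, mem[0x03]=0x53, mem[0x00]=0x12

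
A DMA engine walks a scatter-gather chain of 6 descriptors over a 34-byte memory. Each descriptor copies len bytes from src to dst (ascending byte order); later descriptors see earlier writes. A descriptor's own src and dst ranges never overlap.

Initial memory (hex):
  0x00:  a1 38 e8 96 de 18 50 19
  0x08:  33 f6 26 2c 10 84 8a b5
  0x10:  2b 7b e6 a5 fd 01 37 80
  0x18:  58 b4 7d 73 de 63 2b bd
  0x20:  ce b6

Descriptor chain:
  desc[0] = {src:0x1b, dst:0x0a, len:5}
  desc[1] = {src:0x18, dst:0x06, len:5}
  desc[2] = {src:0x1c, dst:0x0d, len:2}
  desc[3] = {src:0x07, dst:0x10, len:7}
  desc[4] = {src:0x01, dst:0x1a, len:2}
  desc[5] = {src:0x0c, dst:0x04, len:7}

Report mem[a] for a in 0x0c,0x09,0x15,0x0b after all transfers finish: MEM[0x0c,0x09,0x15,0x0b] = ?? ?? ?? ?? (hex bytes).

D0: mem[0x0a..0x0e] <- [73 de 63 2b bd]
D1: mem[0x06..0x0a] <- [58 b4 7d 73 de]
D2: mem[0x0d..0x0e] <- [de 63]
D3: mem[0x10..0x16] <- [b4 7d 73 de de 63 de]
D4: mem[0x1a..0x1b] <- [38 e8]
D5: mem[0x04..0x0a] <- [63 de 63 b5 b4 7d 73]
query mem[0x0c]=0x63, mem[0x09]=0x7d, mem[0x15]=0x63, mem[0x0b]=0xde

MEM[0x0c,0x09,0x15,0x0b] = 63 7d 63 de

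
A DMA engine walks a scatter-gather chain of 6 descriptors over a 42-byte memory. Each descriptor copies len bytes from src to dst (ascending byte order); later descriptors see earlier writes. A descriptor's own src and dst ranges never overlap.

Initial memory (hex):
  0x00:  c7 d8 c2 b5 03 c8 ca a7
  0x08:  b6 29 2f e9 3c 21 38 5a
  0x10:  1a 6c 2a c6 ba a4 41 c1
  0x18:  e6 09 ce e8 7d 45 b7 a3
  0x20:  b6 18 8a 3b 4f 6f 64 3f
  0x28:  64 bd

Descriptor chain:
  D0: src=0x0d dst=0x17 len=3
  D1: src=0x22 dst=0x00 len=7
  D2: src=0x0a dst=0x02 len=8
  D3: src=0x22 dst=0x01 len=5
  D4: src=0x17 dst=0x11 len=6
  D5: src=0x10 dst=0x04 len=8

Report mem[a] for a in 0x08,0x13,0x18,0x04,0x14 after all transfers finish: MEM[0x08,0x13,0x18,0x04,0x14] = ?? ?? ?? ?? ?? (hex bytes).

MEM[0x08,0x13,0x18,0x04,0x14] = ce 5a 38 1a ce

  after D0: wrote 3B at 0x17 = 21385a
  after D1: wrote 7B at 0x00 = 8a3b4f6f643f64
  after D2: wrote 8B at 0x02 = 2fe93c21385a1a6c
  after D3: wrote 5B at 0x01 = 8a3b4f6f64
  after D4: wrote 6B at 0x11 = 21385acee87d
  after D5: wrote 8B at 0x04 = 1a21385acee87d21
query mem[0x08]=0xce, mem[0x13]=0x5a, mem[0x18]=0x38, mem[0x04]=0x1a, mem[0x14]=0xce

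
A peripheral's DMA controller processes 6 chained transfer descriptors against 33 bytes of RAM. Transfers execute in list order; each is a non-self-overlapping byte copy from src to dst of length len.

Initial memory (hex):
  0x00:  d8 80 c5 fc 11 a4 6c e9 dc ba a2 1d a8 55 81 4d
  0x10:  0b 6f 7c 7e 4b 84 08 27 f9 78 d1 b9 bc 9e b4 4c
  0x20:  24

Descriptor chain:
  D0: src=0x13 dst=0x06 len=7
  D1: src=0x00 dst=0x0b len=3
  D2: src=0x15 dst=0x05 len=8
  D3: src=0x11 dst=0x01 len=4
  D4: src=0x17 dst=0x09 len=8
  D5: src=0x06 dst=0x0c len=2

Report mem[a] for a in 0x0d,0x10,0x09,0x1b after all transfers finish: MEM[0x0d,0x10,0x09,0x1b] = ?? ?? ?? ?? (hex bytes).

D0: mem[0x06..0x0c] <- [7e 4b 84 08 27 f9 78]
D1: mem[0x0b..0x0d] <- [d8 80 c5]
D2: mem[0x05..0x0c] <- [84 08 27 f9 78 d1 b9 bc]
D3: mem[0x01..0x04] <- [6f 7c 7e 4b]
D4: mem[0x09..0x10] <- [27 f9 78 d1 b9 bc 9e b4]
D5: mem[0x0c..0x0d] <- [08 27]
query mem[0x0d]=0x27, mem[0x10]=0xb4, mem[0x09]=0x27, mem[0x1b]=0xb9

MEM[0x0d,0x10,0x09,0x1b] = 27 b4 27 b9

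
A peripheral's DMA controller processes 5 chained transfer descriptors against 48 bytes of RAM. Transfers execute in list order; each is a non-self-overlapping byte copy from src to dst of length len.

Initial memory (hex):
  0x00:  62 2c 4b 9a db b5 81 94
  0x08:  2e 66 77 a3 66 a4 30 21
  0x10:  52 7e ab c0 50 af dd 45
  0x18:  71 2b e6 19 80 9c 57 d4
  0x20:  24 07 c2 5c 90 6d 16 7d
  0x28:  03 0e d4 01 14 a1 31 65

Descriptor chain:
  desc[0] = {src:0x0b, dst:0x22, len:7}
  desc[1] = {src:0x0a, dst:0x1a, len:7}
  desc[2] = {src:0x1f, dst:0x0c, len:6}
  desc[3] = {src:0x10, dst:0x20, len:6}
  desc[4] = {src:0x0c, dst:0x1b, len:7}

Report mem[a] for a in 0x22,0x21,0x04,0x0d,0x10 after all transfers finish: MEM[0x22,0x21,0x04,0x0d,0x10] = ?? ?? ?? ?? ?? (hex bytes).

[0] 0x0b->0x22 len=7 : a3 66 a4 30 21 52 7e
[1] 0x0a->0x1a len=7 : 77 a3 66 a4 30 21 52
[2] 0x1f->0x0c len=6 : 21 52 07 a3 66 a4
[3] 0x10->0x20 len=6 : 66 a4 ab c0 50 af
[4] 0x0c->0x1b len=7 : 21 52 07 a3 66 a4 ab
query mem[0x22]=0xab, mem[0x21]=0xab, mem[0x04]=0xdb, mem[0x0d]=0x52, mem[0x10]=0x66

MEM[0x22,0x21,0x04,0x0d,0x10] = ab ab db 52 66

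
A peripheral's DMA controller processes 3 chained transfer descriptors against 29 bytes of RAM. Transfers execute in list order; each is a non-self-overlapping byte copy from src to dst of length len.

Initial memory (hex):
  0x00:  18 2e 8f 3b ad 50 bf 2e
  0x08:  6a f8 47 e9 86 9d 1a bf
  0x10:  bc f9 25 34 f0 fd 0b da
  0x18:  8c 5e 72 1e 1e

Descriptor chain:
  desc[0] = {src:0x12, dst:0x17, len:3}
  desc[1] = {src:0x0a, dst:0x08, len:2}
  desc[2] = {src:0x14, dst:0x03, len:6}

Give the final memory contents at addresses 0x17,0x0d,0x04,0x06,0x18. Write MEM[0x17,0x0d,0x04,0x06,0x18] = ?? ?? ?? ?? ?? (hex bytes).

MEM[0x17,0x0d,0x04,0x06,0x18] = 25 9d fd 25 34

[0] 0x12->0x17 len=3 : 25 34 f0
[1] 0x0a->0x08 len=2 : 47 e9
[2] 0x14->0x03 len=6 : f0 fd 0b 25 34 f0
query mem[0x17]=0x25, mem[0x0d]=0x9d, mem[0x04]=0xfd, mem[0x06]=0x25, mem[0x18]=0x34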